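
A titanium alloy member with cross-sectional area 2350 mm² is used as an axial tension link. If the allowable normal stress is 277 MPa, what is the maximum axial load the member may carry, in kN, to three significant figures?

P_max = σ_allow · A = 277 · 2350 = 651000 N = 651 kN.

651 kN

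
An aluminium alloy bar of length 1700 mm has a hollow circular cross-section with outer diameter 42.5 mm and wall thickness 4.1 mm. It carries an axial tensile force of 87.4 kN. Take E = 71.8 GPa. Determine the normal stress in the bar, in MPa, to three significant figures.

177 MPa

A = 494.6 mm².
σ = N/A = 87400/494.6 = 176.7 MPa.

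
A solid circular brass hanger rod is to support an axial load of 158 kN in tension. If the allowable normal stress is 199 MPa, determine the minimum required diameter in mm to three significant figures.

31.8 mm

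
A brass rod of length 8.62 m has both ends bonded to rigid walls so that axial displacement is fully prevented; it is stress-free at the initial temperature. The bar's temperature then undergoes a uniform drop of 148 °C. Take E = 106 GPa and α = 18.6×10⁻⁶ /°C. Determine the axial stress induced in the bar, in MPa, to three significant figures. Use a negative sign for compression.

292 MPa

Free thermal expansion αLΔT = 18.6e-6 · 8620 · -148 = -23.73 mm.
The walls impose strain ε = −(-23.73)/8620 = 2.7528e-03; σ = Eε = 106000 · 2.7528e-03 = 291.8 MPa.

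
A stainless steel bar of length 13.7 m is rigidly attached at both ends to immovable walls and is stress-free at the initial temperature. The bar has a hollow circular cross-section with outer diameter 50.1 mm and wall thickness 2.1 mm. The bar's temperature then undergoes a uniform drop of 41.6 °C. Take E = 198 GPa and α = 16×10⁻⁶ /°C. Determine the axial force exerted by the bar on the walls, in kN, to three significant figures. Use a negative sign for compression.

Free thermal expansion αLΔT = 16e-6 · 13700 · -41.6 = -9.119 mm.
The walls impose strain ε = −(-9.119)/13700 = 6.6560e-04; σ = Eε = 198000 · 6.6560e-04 = 131.8 MPa.
Wall reaction R = σ·A = 131.8·316.7 = 41730 N = 41.73 kN.

41.7 kN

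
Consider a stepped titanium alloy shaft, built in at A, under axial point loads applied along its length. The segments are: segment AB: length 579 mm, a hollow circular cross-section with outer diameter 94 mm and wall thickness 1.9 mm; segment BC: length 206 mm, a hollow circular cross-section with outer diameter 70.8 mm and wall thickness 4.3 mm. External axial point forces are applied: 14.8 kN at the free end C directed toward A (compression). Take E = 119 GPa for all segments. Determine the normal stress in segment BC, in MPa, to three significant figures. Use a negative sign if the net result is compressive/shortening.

-16.5 MPa

Internal axial forces (sectioning from the free end, tension +): N_BC = -14.8 kN, N_AB = -14.8 kN.
A_BC = 898.3 mm².
σ_BC = N_BC/A_BC = -14800/898.3 = -16.47 MPa.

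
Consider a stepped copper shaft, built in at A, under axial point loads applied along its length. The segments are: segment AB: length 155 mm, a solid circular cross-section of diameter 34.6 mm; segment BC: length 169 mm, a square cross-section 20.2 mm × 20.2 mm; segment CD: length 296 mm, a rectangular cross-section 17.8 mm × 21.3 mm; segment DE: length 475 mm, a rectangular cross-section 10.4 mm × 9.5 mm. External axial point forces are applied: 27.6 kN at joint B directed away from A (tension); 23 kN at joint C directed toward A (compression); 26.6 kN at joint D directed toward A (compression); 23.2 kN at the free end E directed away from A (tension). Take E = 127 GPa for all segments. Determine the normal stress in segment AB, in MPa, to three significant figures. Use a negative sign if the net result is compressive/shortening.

1.28 MPa

Internal axial forces (sectioning from the free end, tension +): N_DE = 23.2 kN, N_CD = -3.4 kN, N_BC = -26.4 kN, N_AB = 1.2 kN.
A_AB = 940.2 mm².
σ_AB = N_AB/A_AB = 1200/940.2 = 1.276 MPa.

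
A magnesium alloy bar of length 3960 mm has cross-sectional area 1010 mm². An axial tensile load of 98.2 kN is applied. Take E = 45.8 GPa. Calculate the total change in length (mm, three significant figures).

δ_mech = NL/(AE) = 98200·3960/(1010·45800) = 8.407 mm.

8.41 mm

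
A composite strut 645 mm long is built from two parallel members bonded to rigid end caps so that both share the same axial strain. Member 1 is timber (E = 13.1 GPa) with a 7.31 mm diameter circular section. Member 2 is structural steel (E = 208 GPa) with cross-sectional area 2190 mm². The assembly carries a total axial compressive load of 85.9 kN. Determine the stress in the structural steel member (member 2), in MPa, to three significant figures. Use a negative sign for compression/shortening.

-39.2 MPa

A_1 = 41.97 mm².
Equal strain + equilibrium ⇒ each member carries load in proportion to AE: A₁E₁ = 549800 N, A₂E₂ = 455500000 N, ΣAE = 456100000 N.
σ₂ = P·E₂/ΣAE = -85900·208000/456100000 = -39.18 MPa.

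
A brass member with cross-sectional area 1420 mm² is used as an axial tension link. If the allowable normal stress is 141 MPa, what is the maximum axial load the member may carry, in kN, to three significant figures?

P_max = σ_allow · A = 141 · 1420 = 200200 N = 200.2 kN.

200 kN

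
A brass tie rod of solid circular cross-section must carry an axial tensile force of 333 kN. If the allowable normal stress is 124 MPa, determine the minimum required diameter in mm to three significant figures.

Required area A ≥ P/σ_allow = 333000/124 = 2685 mm².
For a solid circular section, d ≥ √(4A/π) = 58.47 mm.

58.5 mm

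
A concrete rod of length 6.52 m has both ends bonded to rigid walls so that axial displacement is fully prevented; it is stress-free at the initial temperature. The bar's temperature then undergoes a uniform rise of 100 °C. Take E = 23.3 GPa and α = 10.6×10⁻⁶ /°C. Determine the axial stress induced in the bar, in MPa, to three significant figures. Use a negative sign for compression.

-24.7 MPa

Free thermal expansion αLΔT = 10.6e-6 · 6520 · 100 = 6.911 mm.
The walls impose strain ε = −(6.911)/6520 = -1.0600e-03; σ = Eε = 23300 · -1.0600e-03 = -24.7 MPa.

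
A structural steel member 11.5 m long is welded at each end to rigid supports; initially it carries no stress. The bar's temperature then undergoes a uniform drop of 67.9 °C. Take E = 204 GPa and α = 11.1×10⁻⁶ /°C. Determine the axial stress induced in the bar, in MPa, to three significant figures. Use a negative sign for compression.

154 MPa

Free thermal expansion αLΔT = 11.1e-6 · 11500 · -67.9 = -8.667 mm.
The walls impose strain ε = −(-8.667)/11500 = 7.5369e-04; σ = Eε = 204000 · 7.5369e-04 = 153.8 MPa.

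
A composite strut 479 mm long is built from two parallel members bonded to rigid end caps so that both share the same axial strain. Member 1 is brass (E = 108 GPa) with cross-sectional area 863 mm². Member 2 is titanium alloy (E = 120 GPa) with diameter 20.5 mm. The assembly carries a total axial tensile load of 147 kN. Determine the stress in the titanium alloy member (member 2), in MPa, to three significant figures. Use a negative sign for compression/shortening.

133 MPa

A_2 = 330.1 mm².
Equal strain + equilibrium ⇒ each member carries load in proportion to AE: A₁E₁ = 93200000 N, A₂E₂ = 39610000 N, ΣAE = 132800000 N.
σ₂ = P·E₂/ΣAE = 147000·120000/132800000 = 132.8 MPa.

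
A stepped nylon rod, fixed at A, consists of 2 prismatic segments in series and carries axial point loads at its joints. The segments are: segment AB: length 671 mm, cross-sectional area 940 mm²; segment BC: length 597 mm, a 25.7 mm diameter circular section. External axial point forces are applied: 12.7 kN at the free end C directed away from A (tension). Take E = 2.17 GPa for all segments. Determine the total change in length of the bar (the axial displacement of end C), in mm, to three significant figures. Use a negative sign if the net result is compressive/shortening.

Internal axial forces (sectioning from the free end, tension +): N_BC = 12.7 kN, N_AB = 12.7 kN.
A_BC = 518.7 mm².
δ_AB = 12700·671/(940·2170) = 4.178 mm
δ_BC = 12700·597/(518.7·2170) = 6.735 mm
δ = Σδ_i = 10.91 mm.

10.9 mm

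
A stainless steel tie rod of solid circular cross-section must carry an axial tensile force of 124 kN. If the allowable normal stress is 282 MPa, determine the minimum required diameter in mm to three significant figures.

23.7 mm

Required area A ≥ P/σ_allow = 124000/282 = 439.7 mm².
For a solid circular section, d ≥ √(4A/π) = 23.66 mm.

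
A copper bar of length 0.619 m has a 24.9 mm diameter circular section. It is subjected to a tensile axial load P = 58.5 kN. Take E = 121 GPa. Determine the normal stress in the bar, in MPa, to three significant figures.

A = 487 mm².
σ = N/A = 58500/487 = 120.1 MPa.

120 MPa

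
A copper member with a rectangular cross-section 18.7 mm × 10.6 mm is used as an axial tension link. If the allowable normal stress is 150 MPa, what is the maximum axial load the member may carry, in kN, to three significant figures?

29.7 kN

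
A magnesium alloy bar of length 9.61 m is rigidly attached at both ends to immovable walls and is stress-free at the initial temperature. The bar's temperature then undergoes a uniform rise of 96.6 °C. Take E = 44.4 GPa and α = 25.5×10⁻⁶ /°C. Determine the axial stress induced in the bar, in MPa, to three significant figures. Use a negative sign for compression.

-109 MPa

Free thermal expansion αLΔT = 25.5e-6 · 9610 · 96.6 = 23.67 mm.
The walls impose strain ε = −(23.67)/9610 = -2.4633e-03; σ = Eε = 44400 · -2.4633e-03 = -109.4 MPa.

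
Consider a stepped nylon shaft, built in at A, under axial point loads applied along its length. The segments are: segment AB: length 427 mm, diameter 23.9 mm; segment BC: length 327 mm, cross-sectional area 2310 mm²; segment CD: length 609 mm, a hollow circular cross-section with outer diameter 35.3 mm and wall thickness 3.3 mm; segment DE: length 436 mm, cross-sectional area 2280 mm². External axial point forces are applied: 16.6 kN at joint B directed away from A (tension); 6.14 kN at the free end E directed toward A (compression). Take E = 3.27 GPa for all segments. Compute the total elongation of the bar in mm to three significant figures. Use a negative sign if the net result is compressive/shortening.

-1.03 mm

Internal axial forces (sectioning from the free end, tension +): N_DE = -6.14 kN, N_CD = -6.14 kN, N_BC = -6.14 kN, N_AB = 10.46 kN.
A_AB = 448.6 mm².
A_CD = 331.8 mm².
δ_AB = 10460·427/(448.6·3270) = 3.045 mm
δ_BC = -6140·327/(2310·3270) = -0.2658 mm
δ_CD = -6140·609/(331.8·3270) = -3.447 mm
δ_DE = -6140·436/(2280·3270) = -0.3591 mm
δ = Σδ_i = -1.027 mm.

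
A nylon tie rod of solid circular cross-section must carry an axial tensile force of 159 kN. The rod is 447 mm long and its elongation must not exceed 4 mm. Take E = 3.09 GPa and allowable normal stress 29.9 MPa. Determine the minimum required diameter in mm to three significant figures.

85.6 mm

Required area A ≥ P/σ_allow = 159000/29.9 = 5318 mm².
For a solid circular section, d ≥ √(4A/π) = 82.28 mm.
Elongation limit: A ≥ PL/(Eδ_allow) = 159000·447/(3090·4) = 5750 mm² ⇒ d ≥ 85.57 mm.
The elongation limit governs.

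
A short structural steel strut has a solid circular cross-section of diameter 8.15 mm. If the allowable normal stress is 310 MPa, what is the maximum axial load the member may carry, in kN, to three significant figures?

16.2 kN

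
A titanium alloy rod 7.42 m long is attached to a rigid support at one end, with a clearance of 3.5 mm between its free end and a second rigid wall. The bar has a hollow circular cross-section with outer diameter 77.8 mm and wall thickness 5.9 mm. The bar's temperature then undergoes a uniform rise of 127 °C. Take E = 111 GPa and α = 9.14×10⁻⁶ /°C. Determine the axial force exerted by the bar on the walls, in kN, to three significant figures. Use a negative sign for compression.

Free thermal expansion αLΔT = 9.14e-6 · 7420 · 127 = 8.613 mm.
The walls engage after the gap closes; constrained expansion = 8.613 − 3.5 = 5.113 mm.
The walls impose strain ε = −(5.113)/7420 = -6.8908e-04; σ = Eε = 111000 · -6.8908e-04 = -76.49 MPa.
Wall reaction R = σ·A = -76.49·1333 = -101900 N = -101.9 kN.

-102 kN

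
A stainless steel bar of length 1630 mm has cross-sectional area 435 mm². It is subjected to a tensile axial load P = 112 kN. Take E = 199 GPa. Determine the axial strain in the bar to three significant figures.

σ = N/A = 257.5 MPa; ε = σ/E = 257.5/199000 = 1.294e-03.

0.00129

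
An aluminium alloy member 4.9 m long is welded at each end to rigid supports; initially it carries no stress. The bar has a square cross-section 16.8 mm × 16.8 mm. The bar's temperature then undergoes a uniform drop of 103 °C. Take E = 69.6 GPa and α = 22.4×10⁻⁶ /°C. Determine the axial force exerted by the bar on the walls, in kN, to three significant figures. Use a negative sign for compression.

45.3 kN

Free thermal expansion αLΔT = 22.4e-6 · 4900 · -103 = -11.31 mm.
The walls impose strain ε = −(-11.31)/4900 = 2.3072e-03; σ = Eε = 69600 · 2.3072e-03 = 160.6 MPa.
Wall reaction R = σ·A = 160.6·282.2 = 45320 N = 45.32 kN.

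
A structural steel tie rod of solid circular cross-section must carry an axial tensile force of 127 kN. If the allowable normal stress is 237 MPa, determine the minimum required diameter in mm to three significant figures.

Required area A ≥ P/σ_allow = 127000/237 = 535.9 mm².
For a solid circular section, d ≥ √(4A/π) = 26.12 mm.

26.1 mm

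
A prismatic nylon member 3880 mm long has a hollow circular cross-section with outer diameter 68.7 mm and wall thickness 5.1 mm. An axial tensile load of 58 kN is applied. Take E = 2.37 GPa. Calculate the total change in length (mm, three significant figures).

93.2 mm

A = 1019 mm².
δ_mech = NL/(AE) = 58000·3880/(1019·2370) = 93.18 mm.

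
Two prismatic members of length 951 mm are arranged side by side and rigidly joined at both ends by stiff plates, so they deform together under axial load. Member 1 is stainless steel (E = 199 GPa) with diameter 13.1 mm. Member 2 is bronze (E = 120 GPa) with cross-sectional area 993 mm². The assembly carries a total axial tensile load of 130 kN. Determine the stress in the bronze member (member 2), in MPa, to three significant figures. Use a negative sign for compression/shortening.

107 MPa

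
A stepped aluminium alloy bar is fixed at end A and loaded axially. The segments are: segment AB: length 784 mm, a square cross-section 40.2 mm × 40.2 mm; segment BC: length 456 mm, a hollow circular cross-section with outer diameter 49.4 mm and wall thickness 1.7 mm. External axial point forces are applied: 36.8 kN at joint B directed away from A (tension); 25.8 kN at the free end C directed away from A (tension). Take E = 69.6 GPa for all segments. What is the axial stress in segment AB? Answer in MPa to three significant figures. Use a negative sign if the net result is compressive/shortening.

38.7 MPa

Internal axial forces (sectioning from the free end, tension +): N_BC = 25.8 kN, N_AB = 62.6 kN.
A_AB = 1616 mm².
σ_AB = N_AB/A_AB = 62600/1616 = 38.74 MPa.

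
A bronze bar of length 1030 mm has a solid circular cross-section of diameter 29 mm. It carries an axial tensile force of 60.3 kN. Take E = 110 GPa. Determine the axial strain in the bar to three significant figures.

8.30e-04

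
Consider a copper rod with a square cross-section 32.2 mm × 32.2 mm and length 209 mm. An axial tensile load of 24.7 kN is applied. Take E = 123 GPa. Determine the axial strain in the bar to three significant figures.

1.94e-04

A = 1037 mm².
σ = N/A = 23.82 MPa; ε = σ/E = 23.82/123000 = 1.937e-04.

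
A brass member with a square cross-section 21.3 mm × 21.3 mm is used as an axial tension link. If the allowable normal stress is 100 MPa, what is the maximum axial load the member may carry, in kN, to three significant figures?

45.4 kN

A = 453.7 mm².
P_max = σ_allow · A = 100 · 453.7 = 45370 N = 45.37 kN.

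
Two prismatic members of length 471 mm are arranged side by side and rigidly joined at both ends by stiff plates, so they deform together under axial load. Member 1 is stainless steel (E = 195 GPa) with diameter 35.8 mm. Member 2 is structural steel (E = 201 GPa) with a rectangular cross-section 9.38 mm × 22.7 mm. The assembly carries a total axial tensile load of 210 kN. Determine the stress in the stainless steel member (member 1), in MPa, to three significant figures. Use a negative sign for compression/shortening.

171 MPa

A_1 = 1007 mm².
A_2 = 212.9 mm².
Equal strain + equilibrium ⇒ each member carries load in proportion to AE: A₁E₁ = 196300000 N, A₂E₂ = 42800000 N, ΣAE = 239100000 N.
σ₁ = P·E₁/ΣAE = 210000·195000/239100000 = 171.3 MPa.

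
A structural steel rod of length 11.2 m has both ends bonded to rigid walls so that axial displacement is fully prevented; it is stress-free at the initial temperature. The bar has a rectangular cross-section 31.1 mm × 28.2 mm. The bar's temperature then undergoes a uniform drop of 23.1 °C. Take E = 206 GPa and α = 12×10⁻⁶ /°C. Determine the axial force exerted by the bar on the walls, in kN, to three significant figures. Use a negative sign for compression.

Free thermal expansion αLΔT = 12e-6 · 11200 · -23.1 = -3.105 mm.
The walls impose strain ε = −(-3.105)/11200 = 2.7720e-04; σ = Eε = 206000 · 2.7720e-04 = 57.1 MPa.
Wall reaction R = σ·A = 57.1·877 = 50080 N = 50.08 kN.

50.1 kN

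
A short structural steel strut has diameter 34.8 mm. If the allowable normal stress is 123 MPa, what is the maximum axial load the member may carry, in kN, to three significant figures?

117 kN

A = 951.1 mm².
P_max = σ_allow · A = 123 · 951.1 = 117000 N = 117 kN.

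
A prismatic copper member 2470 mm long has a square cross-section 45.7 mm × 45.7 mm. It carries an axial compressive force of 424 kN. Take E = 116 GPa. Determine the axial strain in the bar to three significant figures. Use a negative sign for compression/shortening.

-0.00175

A = 2088 mm².
σ = N/A = -203 MPa; ε = σ/E = -203/116000 = -1.750e-03.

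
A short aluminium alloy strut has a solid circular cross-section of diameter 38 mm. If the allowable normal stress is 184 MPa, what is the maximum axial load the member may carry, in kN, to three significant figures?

A = 1134 mm².
P_max = σ_allow · A = 184 · 1134 = 208700 N = 208.7 kN.

209 kN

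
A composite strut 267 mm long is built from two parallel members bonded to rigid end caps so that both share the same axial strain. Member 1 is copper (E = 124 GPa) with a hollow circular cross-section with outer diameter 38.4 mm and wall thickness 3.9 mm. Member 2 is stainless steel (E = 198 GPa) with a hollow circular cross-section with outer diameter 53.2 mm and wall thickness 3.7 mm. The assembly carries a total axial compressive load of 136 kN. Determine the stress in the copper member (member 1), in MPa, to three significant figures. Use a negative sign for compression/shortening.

-101 MPa

A_1 = 422.7 mm².
A_2 = 575.4 mm².
Equal strain + equilibrium ⇒ each member carries load in proportion to AE: A₁E₁ = 52410000 N, A₂E₂ = 113900000 N, ΣAE = 166300000 N.
σ₁ = P·E₁/ΣAE = -136000·124000/166300000 = -101.4 MPa.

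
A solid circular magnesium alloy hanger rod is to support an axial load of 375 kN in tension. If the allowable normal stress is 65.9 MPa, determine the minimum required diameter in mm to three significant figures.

85.1 mm

Required area A ≥ P/σ_allow = 375000/65.9 = 5690 mm².
For a solid circular section, d ≥ √(4A/π) = 85.12 mm.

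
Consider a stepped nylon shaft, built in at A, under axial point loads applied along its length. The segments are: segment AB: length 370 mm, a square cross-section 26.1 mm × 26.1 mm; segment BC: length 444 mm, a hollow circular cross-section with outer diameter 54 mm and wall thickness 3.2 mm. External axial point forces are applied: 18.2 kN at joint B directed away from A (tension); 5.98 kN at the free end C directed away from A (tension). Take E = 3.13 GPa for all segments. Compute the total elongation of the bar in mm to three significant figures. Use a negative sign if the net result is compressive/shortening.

5.86 mm

Internal axial forces (sectioning from the free end, tension +): N_BC = 5.98 kN, N_AB = 24.18 kN.
A_AB = 681.2 mm².
A_BC = 510.7 mm².
δ_AB = 24180·370/(681.2·3130) = 4.196 mm
δ_BC = 5980·444/(510.7·3130) = 1.661 mm
δ = Σδ_i = 5.857 mm.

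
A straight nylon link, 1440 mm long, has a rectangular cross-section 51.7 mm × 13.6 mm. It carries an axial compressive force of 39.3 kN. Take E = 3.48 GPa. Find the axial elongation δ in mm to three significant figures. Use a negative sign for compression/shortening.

-23.1 mm

A = 703.1 mm².
δ_mech = NL/(AE) = -39300·1440/(703.1·3480) = -23.13 mm.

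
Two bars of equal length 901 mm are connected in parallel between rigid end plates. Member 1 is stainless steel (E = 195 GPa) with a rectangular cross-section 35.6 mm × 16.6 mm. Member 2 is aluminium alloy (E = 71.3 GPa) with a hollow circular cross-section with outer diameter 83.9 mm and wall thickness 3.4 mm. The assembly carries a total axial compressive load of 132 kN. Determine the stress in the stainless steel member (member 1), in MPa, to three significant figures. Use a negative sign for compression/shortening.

A_1 = 591 mm².
A_2 = 859.9 mm².
Equal strain + equilibrium ⇒ each member carries load in proportion to AE: A₁E₁ = 115200000 N, A₂E₂ = 61310000 N, ΣAE = 176500000 N.
σ₁ = P·E₁/ΣAE = -132000·195000/176500000 = -145.8 MPa.

-146 MPa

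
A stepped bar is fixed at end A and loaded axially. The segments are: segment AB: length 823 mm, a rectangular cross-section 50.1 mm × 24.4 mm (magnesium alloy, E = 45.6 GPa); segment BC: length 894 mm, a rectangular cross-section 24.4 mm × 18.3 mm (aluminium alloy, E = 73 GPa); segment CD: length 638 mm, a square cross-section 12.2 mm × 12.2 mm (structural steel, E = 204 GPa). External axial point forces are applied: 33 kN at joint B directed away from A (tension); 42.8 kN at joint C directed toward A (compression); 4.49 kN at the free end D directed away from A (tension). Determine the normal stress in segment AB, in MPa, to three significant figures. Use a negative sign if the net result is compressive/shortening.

Internal axial forces (sectioning from the free end, tension +): N_CD = 4.49 kN, N_BC = -38.31 kN, N_AB = -5.31 kN.
A_AB = 1222 mm².
σ_AB = N_AB/A_AB = -5310/1222 = -4.344 MPa.

-4.34 MPa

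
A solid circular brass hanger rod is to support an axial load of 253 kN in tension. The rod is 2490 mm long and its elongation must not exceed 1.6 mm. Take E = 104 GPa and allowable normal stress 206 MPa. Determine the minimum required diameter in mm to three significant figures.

69.4 mm

Required area A ≥ P/σ_allow = 253000/206 = 1228 mm².
For a solid circular section, d ≥ √(4A/π) = 39.54 mm.
Elongation limit: A ≥ PL/(Eδ_allow) = 253000·2490/(104000·1.6) = 3786 mm² ⇒ d ≥ 69.43 mm.
The elongation limit governs.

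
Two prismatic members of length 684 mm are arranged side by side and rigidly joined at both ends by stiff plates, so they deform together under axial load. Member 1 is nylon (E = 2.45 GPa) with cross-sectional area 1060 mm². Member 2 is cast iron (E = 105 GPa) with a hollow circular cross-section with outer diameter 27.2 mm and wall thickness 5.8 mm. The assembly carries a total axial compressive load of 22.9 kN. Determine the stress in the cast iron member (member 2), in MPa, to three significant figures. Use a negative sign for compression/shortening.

-55.2 MPa

A_2 = 389.9 mm².
Equal strain + equilibrium ⇒ each member carries load in proportion to AE: A₁E₁ = 2597000 N, A₂E₂ = 40940000 N, ΣAE = 43540000 N.
σ₂ = P·E₂/ΣAE = -22900·105000/43540000 = -55.22 MPa.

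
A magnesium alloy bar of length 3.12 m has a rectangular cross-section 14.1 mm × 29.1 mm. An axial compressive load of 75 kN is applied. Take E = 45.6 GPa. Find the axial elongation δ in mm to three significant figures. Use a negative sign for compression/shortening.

A = 410.3 mm².
δ_mech = NL/(AE) = -75000·3120/(410.3·45600) = -12.51 mm.

-12.5 mm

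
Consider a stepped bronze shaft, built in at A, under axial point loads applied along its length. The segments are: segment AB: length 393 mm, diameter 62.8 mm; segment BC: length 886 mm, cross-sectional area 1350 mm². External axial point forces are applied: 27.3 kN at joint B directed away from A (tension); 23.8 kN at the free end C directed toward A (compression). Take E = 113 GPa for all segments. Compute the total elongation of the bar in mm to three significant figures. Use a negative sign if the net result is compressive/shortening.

-0.134 mm

Internal axial forces (sectioning from the free end, tension +): N_BC = -23.8 kN, N_AB = 3.5 kN.
A_AB = 3097 mm².
δ_AB = 3500·393/(3097·113000) = 0.00393 mm
δ_BC = -23800·886/(1350·113000) = -0.1382 mm
δ = Σδ_i = -0.1343 mm.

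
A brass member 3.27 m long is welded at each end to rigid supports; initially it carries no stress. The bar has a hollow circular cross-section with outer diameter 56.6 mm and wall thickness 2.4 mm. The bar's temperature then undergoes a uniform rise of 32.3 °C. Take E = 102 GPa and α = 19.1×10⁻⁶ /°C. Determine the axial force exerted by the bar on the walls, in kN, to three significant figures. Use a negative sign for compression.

-25.7 kN

Free thermal expansion αLΔT = 19.1e-6 · 3270 · 32.3 = 2.017 mm.
The walls impose strain ε = −(2.017)/3270 = -6.1693e-04; σ = Eε = 102000 · -6.1693e-04 = -62.93 MPa.
Wall reaction R = σ·A = -62.93·408.7 = -25720 N = -25.72 kN.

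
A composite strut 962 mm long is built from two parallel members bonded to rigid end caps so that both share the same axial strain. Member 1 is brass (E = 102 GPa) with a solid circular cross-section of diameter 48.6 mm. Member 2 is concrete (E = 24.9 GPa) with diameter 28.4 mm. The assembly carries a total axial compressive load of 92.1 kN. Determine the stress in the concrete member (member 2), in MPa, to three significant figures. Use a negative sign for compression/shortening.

-11.2 MPa

A_1 = 1855 mm².
A_2 = 633.5 mm².
Equal strain + equilibrium ⇒ each member carries load in proportion to AE: A₁E₁ = 189200000 N, A₂E₂ = 15770000 N, ΣAE = 205000000 N.
σ₂ = P·E₂/ΣAE = -92100·24900/205000000 = -11.19 MPa.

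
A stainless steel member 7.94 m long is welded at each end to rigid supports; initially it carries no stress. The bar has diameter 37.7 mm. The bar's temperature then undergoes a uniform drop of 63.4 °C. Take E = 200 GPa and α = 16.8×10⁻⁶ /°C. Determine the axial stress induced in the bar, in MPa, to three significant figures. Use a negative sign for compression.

Free thermal expansion αLΔT = 16.8e-6 · 7940 · -63.4 = -8.457 mm.
The walls impose strain ε = −(-8.457)/7940 = 1.0651e-03; σ = Eε = 200000 · 1.0651e-03 = 213 MPa.

213 MPa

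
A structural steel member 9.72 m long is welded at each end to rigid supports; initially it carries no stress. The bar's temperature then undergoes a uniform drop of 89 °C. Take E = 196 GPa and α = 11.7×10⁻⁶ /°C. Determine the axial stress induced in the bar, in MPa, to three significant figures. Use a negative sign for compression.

204 MPa

Free thermal expansion αLΔT = 11.7e-6 · 9720 · -89 = -10.12 mm.
The walls impose strain ε = −(-10.12)/9720 = 1.0413e-03; σ = Eε = 196000 · 1.0413e-03 = 204.1 MPa.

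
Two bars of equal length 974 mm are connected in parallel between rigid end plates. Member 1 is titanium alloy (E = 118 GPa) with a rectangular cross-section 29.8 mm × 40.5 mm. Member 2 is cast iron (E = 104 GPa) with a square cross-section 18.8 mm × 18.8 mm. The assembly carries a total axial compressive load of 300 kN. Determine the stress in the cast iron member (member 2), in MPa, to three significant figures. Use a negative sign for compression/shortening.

-174 MPa

A_1 = 1207 mm².
A_2 = 353.4 mm².
Equal strain + equilibrium ⇒ each member carries load in proportion to AE: A₁E₁ = 142400000 N, A₂E₂ = 36760000 N, ΣAE = 179200000 N.
σ₂ = P·E₂/ΣAE = -300000·104000/179200000 = -174.1 MPa.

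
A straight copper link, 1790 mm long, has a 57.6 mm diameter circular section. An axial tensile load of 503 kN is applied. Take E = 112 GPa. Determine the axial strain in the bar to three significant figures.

A = 2606 mm².
σ = N/A = 193 MPa; ε = σ/E = 193/112000 = 1.724e-03.

0.00172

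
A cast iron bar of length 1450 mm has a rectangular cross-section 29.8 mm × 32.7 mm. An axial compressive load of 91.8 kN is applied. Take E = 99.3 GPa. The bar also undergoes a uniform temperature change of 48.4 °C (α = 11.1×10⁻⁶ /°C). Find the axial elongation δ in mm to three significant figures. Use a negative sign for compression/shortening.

A = 974.5 mm².
δ_mech = NL/(AE) = -91800·1450/(974.5·99300) = -1.376 mm.
δ_thermal = αLΔT = 11.1e-6·1450·48.4 = 0.779 mm.
δ = δ_mech + δ_thermal = -0.5966 mm.

-0.597 mm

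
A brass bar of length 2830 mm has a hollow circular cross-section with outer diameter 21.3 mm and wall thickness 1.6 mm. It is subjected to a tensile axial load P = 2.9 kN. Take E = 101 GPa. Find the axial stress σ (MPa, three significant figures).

29.3 MPa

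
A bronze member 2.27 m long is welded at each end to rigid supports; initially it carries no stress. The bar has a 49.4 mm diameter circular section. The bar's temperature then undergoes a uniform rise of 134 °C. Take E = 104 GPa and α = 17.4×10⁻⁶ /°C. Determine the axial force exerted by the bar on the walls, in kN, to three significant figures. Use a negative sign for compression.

Free thermal expansion αLΔT = 17.4e-6 · 2270 · 134 = 5.293 mm.
The walls impose strain ε = −(5.293)/2270 = -2.3316e-03; σ = Eε = 104000 · -2.3316e-03 = -242.5 MPa.
Wall reaction R = σ·A = -242.5·1917 = -464800 N = -464.8 kN.

-465 kN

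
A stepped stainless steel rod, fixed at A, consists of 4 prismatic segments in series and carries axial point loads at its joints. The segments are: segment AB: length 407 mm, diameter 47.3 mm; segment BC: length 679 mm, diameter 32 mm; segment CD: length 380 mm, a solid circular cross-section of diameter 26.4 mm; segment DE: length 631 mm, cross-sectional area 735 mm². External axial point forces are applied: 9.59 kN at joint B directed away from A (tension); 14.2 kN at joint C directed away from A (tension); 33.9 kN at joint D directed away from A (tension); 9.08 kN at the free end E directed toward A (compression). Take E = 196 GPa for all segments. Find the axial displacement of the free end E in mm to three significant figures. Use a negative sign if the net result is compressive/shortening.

Internal axial forces (sectioning from the free end, tension +): N_DE = -9.08 kN, N_CD = 24.82 kN, N_BC = 39.02 kN, N_AB = 48.61 kN.
A_AB = 1757 mm².
A_BC = 804.2 mm².
A_CD = 547.4 mm².
δ_AB = 48610·407/(1757·196000) = 0.05744 mm
δ_BC = 39020·679/(804.2·196000) = 0.1681 mm
δ_CD = 24820·380/(547.4·196000) = 0.08791 mm
δ_DE = -9080·631/(735·196000) = -0.03977 mm
δ = Σδ_i = 0.2737 mm.

0.274 mm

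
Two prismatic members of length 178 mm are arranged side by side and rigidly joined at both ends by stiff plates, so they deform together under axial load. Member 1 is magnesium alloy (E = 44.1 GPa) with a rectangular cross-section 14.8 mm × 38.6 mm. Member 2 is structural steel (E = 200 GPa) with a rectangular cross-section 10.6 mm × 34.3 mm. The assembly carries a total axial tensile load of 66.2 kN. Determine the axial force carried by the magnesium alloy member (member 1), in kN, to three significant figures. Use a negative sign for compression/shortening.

17.0 kN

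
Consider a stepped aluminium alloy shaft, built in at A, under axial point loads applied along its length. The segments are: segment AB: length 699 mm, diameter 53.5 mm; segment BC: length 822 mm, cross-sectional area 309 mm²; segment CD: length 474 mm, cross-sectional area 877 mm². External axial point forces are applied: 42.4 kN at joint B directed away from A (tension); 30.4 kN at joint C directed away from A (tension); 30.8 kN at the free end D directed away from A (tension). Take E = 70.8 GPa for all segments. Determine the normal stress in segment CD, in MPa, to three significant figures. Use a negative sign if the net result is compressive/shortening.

35.1 MPa

Internal axial forces (sectioning from the free end, tension +): N_CD = 30.8 kN, N_BC = 61.2 kN, N_AB = 103.6 kN.
σ_CD = N_CD/A_CD = 30800/877 = 35.12 MPa.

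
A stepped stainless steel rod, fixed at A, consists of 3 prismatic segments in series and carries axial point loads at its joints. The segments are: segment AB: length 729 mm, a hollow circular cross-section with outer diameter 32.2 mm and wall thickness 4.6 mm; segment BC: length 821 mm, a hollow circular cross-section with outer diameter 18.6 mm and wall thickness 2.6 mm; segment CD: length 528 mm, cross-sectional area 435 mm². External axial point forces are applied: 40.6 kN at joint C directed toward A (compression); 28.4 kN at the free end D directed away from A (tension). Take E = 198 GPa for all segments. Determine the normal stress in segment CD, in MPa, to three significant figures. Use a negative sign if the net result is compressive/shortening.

Internal axial forces (sectioning from the free end, tension +): N_CD = 28.4 kN, N_BC = -12.2 kN, N_AB = -12.2 kN.
σ_CD = N_CD/A_CD = 28400/435 = 65.29 MPa.

65.3 MPa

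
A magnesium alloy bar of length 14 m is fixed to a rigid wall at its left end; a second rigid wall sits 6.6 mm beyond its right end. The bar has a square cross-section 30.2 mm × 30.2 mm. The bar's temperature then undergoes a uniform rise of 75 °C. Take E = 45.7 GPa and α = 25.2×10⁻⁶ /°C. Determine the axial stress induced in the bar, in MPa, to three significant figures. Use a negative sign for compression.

-64.8 MPa

Free thermal expansion αLΔT = 25.2e-6 · 14000 · 75 = 26.46 mm.
The walls engage after the gap closes; constrained expansion = 26.46 − 6.6 = 19.86 mm.
The walls impose strain ε = −(19.86)/14000 = -1.4186e-03; σ = Eε = 45700 · -1.4186e-03 = -64.83 MPa.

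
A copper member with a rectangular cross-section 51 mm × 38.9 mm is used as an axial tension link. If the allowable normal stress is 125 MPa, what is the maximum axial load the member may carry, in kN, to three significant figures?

248 kN

A = 1984 mm².
P_max = σ_allow · A = 125 · 1984 = 248000 N = 248 kN.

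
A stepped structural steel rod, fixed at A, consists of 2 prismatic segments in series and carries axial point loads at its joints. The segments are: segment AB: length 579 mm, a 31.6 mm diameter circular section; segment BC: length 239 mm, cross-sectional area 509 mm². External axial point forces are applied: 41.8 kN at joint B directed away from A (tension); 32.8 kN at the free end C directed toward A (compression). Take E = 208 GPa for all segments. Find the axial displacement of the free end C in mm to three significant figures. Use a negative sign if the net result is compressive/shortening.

Internal axial forces (sectioning from the free end, tension +): N_BC = -32.8 kN, N_AB = 9 kN.
A_AB = 784.3 mm².
δ_AB = 9000·579/(784.3·208000) = 0.03194 mm
δ_BC = -32800·239/(509·208000) = -0.07404 mm
δ = Σδ_i = -0.0421 mm.

-0.0421 mm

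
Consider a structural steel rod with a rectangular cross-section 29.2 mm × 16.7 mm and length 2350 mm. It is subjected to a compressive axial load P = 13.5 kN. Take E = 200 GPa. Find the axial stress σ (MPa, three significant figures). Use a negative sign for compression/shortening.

A = 487.6 mm².
σ = N/A = -13500/487.6 = -27.68 MPa.

-27.7 MPa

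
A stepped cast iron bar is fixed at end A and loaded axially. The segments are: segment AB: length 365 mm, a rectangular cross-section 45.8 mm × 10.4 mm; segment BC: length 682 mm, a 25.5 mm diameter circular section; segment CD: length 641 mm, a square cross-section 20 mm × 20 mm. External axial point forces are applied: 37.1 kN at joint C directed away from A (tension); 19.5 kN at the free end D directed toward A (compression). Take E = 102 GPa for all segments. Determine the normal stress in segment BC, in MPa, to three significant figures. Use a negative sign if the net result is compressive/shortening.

Internal axial forces (sectioning from the free end, tension +): N_CD = -19.5 kN, N_BC = 17.6 kN, N_AB = 17.6 kN.
A_BC = 510.7 mm².
σ_BC = N_BC/A_BC = 17600/510.7 = 34.46 MPa.

34.5 MPa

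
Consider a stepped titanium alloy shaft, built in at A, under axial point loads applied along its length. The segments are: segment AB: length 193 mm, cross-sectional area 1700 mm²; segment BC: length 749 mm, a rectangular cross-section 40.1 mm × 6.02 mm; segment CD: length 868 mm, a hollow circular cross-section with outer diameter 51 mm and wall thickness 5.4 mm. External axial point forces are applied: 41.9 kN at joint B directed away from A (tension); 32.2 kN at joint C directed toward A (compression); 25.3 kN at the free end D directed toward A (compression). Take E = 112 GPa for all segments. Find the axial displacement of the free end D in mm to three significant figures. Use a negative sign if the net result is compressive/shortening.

Internal axial forces (sectioning from the free end, tension +): N_CD = -25.3 kN, N_BC = -57.5 kN, N_AB = -15.6 kN.
A_BC = 241.4 mm².
A_CD = 773.6 mm².
δ_AB = -15600·193/(1700·112000) = -0.01581 mm
δ_BC = -57500·749/(241.4·112000) = -1.593 mm
δ_CD = -25300·868/(773.6·112000) = -0.2535 mm
δ = Σδ_i = -1.862 mm.

-1.86 mm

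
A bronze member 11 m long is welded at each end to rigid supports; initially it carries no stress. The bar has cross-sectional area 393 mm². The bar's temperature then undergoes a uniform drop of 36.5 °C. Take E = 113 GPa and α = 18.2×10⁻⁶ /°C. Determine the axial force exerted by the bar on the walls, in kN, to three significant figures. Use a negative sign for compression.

Free thermal expansion αLΔT = 18.2e-6 · 11000 · -36.5 = -7.307 mm.
The walls impose strain ε = −(-7.307)/11000 = 6.6430e-04; σ = Eε = 113000 · 6.6430e-04 = 75.07 MPa.
Wall reaction R = σ·A = 75.07·393 = 29500 N = 29.5 kN.

29.5 kN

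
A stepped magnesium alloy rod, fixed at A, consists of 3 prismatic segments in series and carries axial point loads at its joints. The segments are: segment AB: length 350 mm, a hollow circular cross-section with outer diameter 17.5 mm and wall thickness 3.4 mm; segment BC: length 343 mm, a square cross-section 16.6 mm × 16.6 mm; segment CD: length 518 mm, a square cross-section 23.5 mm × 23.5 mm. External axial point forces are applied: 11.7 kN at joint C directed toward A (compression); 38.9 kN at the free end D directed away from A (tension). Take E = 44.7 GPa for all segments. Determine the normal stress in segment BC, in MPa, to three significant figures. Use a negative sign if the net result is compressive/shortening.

98.7 MPa

Internal axial forces (sectioning from the free end, tension +): N_CD = 38.9 kN, N_BC = 27.2 kN, N_AB = 27.2 kN.
A_BC = 275.6 mm².
σ_BC = N_BC/A_BC = 27200/275.6 = 98.71 MPa.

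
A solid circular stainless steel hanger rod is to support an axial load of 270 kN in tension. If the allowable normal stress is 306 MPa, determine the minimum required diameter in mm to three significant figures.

Required area A ≥ P/σ_allow = 270000/306 = 882.4 mm².
For a solid circular section, d ≥ √(4A/π) = 33.52 mm.

33.5 mm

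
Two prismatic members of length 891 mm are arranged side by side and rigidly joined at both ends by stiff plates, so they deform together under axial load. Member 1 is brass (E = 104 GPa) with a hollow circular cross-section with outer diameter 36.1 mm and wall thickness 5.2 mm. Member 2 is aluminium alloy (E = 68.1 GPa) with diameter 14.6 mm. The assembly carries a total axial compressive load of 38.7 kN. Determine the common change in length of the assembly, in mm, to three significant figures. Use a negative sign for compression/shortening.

A_1 = 504.8 mm².
A_2 = 167.4 mm².
Equal strain + equilibrium ⇒ each member carries load in proportion to AE: A₁E₁ = 52500000 N, A₂E₂ = 11400000 N, ΣAE = 63900000 N.
δ = PL/ΣAE = -38700·891/63900000 = -0.5396 mm.

-0.540 mm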